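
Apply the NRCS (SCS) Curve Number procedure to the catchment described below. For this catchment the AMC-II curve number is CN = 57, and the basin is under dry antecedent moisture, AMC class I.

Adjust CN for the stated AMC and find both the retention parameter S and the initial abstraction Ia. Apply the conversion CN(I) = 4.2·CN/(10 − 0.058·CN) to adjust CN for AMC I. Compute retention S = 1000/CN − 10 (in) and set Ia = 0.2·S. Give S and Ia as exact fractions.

CN(I) from CN(II)=57: (4.2·57)/(10 − 0.058·57) = 119700/3347 ≈ 35.763
Max retention: S = 1000/(119700/3347) − 10 = 21500/1197 in (≈ 17.962 in)
Initial abstraction Ia = S/5 = (21500/1197)/5 = 4300/1197 ≈ 3.592 in

S = 21500/1197 in ≈ 17.962 in; Ia = 4300/1197 in ≈ 3.592 in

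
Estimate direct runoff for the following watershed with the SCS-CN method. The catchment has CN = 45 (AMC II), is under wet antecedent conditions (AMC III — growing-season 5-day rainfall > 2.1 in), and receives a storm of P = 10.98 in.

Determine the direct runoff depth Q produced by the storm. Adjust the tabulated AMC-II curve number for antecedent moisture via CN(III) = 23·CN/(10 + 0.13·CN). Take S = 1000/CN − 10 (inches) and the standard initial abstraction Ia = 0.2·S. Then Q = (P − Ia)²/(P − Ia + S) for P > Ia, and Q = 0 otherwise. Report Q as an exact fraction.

Adjust CN=45 to AMC III: 23·45/(10 + 0.13·45) → 1035 ÷ (317/20) = 20700/317 ≈ 65.300
S = 1000/(20700/317) − 10 = 1100/207 in ≈ 5.314 in
Initial abstraction Ia = S/5 = (1100/207)/5 = 220/207 ≈ 1.063 in
P − Ia = 10.980 − 1.063 = 102643/10350 ≈ 9.917 in (> 0, runoff occurs)
Runoff Q = (P−Ia)²/(P−Ia+S) = (9.917)²/(9.917+5.314) = 10535585449/1631605050 ≈ 6.457 in

Q = 10535585449/1631605050 in ≈ 6.457 in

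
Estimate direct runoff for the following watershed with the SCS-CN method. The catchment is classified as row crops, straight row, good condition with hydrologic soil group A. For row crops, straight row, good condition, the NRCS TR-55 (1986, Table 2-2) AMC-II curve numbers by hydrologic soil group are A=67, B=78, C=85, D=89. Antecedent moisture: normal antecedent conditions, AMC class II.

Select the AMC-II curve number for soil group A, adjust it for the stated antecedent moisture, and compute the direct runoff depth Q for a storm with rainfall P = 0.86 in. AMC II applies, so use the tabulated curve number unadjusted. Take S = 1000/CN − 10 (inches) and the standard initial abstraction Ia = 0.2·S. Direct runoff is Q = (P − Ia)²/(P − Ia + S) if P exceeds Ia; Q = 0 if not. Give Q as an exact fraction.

NRCS table: row crops, straight row, good condition, soil group A → CN(II) = 67
CN(II) = 67; AMC II needs no correction.
S = 1000/67 − 10 = 330/67 in ≈ 4.925 in
Ia = 0.2·(330/67) = 66/67 in ≈ 0.985 in
P = 0.860 ≤ Ia = 0.985 in: entire storm abstracted, Q = 0.

Q = 0 in ≈ 0.000 in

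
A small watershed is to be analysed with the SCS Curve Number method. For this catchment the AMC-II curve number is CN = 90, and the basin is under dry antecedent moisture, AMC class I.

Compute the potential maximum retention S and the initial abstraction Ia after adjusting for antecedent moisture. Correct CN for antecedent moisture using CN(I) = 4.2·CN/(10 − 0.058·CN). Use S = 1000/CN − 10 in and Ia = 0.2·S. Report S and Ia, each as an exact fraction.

Adjust CN=90 to AMC I: 4.2·90/(10 − 0.058·90) → 378 ÷ (239/50) = 18900/239 ≈ 79.079
S = 1000/(18900/239) − 10 = 500/189 in ≈ 2.646 in
Initial abstraction Ia = S/5 = (500/189)/5 = 100/189 ≈ 0.529 in

S = 500/189 in ≈ 2.646 in; Ia = 100/189 in ≈ 0.529 in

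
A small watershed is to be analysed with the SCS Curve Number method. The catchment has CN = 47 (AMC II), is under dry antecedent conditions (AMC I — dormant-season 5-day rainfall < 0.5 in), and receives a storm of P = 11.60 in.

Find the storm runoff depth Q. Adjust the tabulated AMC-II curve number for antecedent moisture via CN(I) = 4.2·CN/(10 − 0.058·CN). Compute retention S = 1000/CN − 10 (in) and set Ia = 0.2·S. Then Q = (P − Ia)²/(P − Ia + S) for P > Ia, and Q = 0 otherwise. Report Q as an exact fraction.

Dry (AMC I): CN(I) = 4.2·47/(10 − 0.058·47) = (987/5)/(3637/500) = 98700/3637 ≈ 27.138
S = 1000/(98700/3637) − 10 = 26500/987 in ≈ 26.849 in
Initial abstraction Ia = S/5 = (26500/987)/5 = 5300/987 ≈ 5.370 in
P − Ia = 11.600 − 5.370 = 30746/4935 ≈ 6.230 in (> 0, runoff occurs)
Q = (30746/4935)²/((30746/4935) + 26500/987) = (945316516/24354225)/(163246/4935) = 472658258/402809505 in ≈ 1.173 in

Q = 472658258/402809505 in ≈ 1.173 in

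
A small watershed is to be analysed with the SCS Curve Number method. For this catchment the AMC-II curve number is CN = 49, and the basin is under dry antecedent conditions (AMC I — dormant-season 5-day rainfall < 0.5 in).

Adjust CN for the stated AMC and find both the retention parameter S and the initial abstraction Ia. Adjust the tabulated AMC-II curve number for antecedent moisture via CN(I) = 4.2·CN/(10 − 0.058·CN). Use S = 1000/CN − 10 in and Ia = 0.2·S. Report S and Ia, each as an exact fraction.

S = 8500/343 in ≈ 24.781 in; Ia = 1700/343 in ≈ 4.956 in

Adjust CN=49 to AMC I: 4.2·49/(10 − 0.058·49) → (1029/5) ÷ (3579/500) = 34300/1193 ≈ 28.751
S = 1000/(34300/1193) − 10 = 8500/343 in ≈ 24.781 in
Initial abstraction Ia = S/5 = (8500/343)/5 = 1700/343 ≈ 4.956 in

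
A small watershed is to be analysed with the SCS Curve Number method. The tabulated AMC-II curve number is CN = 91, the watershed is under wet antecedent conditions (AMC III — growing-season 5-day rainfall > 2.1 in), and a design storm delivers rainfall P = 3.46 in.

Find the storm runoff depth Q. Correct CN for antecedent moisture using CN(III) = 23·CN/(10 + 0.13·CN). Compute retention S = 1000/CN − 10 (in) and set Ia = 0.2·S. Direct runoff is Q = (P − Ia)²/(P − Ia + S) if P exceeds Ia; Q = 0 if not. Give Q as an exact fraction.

CN(III) from CN(II)=91: (23·91)/(10 + 0.13·91) = 209300/2183 ≈ 95.877
Max retention: S = 1000/(209300/2183) − 10 = 900/2093 in (≈ 0.430 in)
Initial abstraction Ia = S/5 = (900/2093)/5 = 180/2093 ≈ 0.086 in
Excess rainfall: 3.460 − 0.086 = 3.374 in; P > Ia so Q > 0
Q: (353089/104650)² ÷ (398089/104650) = 124671841921/41660013850 in (≈ 2.993 in)

Q = 124671841921/41660013850 in ≈ 2.993 in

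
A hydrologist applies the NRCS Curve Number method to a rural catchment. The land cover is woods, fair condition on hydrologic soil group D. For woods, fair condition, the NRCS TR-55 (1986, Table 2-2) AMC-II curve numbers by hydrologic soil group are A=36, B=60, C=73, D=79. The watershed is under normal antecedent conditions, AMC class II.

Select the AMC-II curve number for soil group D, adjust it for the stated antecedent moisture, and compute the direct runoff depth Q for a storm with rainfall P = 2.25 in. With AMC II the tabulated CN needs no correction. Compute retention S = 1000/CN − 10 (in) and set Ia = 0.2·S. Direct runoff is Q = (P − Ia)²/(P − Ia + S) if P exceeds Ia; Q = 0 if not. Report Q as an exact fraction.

Q = 98283/145676 in ≈ 0.675 in

NRCS table: woods, fair condition, soil group D → CN(II) = 79
CN(II) = 79; AMC II needs no correction.
S = 1000/79 − 10 = 210/79 in ≈ 2.658 in
Ia = 0.2S: 0.2·2.658 = 0.532 in (exactly 42/79)
P − Ia = 2.250 − 0.532 = 543/316 ≈ 1.718 in (> 0, runoff occurs)
Q = (543/316)²/((543/316) + 210/79) = (294849/99856)/(1383/316) = 98283/145676 in ≈ 0.675 in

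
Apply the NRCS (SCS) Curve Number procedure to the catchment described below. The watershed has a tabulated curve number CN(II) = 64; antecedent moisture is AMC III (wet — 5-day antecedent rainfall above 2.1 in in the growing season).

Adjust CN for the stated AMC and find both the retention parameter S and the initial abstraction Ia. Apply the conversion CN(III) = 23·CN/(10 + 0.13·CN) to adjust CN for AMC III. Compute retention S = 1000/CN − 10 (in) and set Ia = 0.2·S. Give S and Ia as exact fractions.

S = 225/92 in ≈ 2.446 in; Ia = 45/92 in ≈ 0.489 in

CN(III) from CN(II)=64: (23·64)/(10 + 0.13·64) = 18400/229 ≈ 80.349
Retention S: 1000/CN − 10 with CN=80.349 → S = 225/92 ≈ 2.446 in
Initial abstraction Ia = S/5 = (225/92)/5 = 45/92 ≈ 0.489 in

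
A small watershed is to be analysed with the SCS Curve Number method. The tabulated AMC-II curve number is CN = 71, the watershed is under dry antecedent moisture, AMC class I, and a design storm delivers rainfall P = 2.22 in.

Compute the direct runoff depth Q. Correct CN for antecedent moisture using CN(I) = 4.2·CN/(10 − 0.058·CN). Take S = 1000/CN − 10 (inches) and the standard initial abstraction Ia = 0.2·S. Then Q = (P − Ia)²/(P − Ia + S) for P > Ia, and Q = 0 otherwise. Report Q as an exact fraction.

Adjust CN=71 to AMC I: 4.2·71/(10 − 0.058·71) → (1491/5) ÷ (2941/500) = 149100/2941 ≈ 50.697
Max retention: S = 1000/(149100/2941) − 10 = 14500/1491 in (≈ 9.725 in)
Ia = 0.2·(14500/1491) = 2900/1491 in ≈ 1.945 in
Excess rainfall: 2.220 − 1.945 = 0.275 in; P > Ia so Q > 0
Q = (20501/74550)²/((20501/74550) + 14500/1491) = (420291001/5557702500)/(745501/74550) = 420291001/55577099550 in ≈ 0.008 in

Q = 420291001/55577099550 in ≈ 0.008 in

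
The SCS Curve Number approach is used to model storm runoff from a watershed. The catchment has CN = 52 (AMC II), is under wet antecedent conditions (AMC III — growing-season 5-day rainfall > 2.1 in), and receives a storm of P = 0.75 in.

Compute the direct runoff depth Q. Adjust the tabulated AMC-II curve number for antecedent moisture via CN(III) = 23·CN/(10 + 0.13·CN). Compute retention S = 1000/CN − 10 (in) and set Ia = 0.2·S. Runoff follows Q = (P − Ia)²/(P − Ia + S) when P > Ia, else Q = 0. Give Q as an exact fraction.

Adjust CN=52 to AMC III: 23·52/(10 + 0.13·52) → 1196 ÷ (419/25) = 29900/419 ≈ 71.360
Max retention: S = 1000/(29900/419) − 10 = 1200/299 in (≈ 4.013 in)
Initial abstraction Ia = S/5 = (1200/299)/5 = 240/299 ≈ 0.803 in
P = 0.750 ≤ Ia = 0.803 in: entire storm abstracted, Q = 0.

Q = 0 in ≈ 0.000 in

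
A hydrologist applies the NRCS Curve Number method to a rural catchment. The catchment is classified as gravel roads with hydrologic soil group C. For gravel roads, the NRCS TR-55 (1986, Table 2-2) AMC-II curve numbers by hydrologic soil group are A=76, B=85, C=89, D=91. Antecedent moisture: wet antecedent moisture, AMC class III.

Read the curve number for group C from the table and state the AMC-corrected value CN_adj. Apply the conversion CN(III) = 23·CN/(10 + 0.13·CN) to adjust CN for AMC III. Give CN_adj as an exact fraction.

CN_adj = 204700/2157 ≈ 94.900

NRCS table: gravel roads, soil group C → CN(II) = 89
Wet (AMC III): CN(III) = 23·89/(10 + 0.13·89) = 2047/(2157/100) = 204700/2157 ≈ 94.900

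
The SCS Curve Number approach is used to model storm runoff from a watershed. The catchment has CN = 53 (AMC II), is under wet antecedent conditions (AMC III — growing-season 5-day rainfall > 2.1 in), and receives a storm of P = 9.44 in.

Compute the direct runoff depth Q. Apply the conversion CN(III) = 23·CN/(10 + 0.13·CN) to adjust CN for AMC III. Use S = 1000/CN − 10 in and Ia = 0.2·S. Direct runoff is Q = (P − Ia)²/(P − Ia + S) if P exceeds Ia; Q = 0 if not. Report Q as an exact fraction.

CN(III) from CN(II)=53: (23·53)/(10 + 0.13·53) = 121900/1689 ≈ 72.173
Retention S: 1000/CN − 10 with CN=72.173 → S = 4700/1219 ≈ 3.856 in
Ia = 0.2S: 0.2·3.856 = 0.771 in (exactly 940/1219)
Excess rainfall: 9.440 − 0.771 = 8.669 in; P > Ia so Q > 0
Q: (264184/30475)² ÷ (381684/30475) = 17448296464/2907954975 in (≈ 6.000 in)

Q = 17448296464/2907954975 in ≈ 6.000 in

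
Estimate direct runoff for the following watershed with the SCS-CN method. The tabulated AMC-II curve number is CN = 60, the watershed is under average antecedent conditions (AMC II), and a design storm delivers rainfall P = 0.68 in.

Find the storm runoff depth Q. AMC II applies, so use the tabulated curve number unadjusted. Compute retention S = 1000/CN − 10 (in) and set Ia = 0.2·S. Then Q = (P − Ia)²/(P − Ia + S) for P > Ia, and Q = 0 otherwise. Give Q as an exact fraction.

Q = 0 in ≈ 0.000 in

Average conditions: CN = 60 (no AMC adjustment).
Max retention: S = 1000/60 − 10 = 20/3 in (≈ 6.667 in)
Ia = 0.2S: 0.2·6.667 = 1.333 in (exactly 4/3)
P = 0.680 ≤ Ia = 1.333 in: entire storm abstracted, Q = 0.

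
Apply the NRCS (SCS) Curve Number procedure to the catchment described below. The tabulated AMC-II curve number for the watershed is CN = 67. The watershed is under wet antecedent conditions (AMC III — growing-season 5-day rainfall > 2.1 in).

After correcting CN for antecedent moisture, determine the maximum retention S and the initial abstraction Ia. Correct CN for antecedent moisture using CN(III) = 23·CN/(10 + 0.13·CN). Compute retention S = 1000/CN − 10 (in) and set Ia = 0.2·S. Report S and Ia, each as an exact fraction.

S = 3300/1541 in ≈ 2.141 in; Ia = 660/1541 in ≈ 0.428 in

CN(III) from CN(II)=67: (23·67)/(10 + 0.13·67) = 154100/1871 ≈ 82.362
Retention S: 1000/CN − 10 with CN=82.362 → S = 3300/1541 ≈ 2.141 in
Ia = 0.2S: 0.2·2.141 = 0.428 in (exactly 660/1541)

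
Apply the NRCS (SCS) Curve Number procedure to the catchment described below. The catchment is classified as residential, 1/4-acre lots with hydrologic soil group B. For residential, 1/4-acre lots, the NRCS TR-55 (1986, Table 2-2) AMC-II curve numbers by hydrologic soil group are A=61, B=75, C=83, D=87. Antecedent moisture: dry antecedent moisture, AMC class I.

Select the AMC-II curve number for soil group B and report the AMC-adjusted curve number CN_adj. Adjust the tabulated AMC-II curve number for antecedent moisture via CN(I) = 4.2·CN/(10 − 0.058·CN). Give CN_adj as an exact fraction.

CN_adj = 6300/113 ≈ 55.752

NRCS table: residential, 1/4-acre lots, soil group B → CN(II) = 75
Adjust CN=75 to AMC I: 4.2·75/(10 − 0.058·75) → 315 ÷ (113/20) = 6300/113 ≈ 55.752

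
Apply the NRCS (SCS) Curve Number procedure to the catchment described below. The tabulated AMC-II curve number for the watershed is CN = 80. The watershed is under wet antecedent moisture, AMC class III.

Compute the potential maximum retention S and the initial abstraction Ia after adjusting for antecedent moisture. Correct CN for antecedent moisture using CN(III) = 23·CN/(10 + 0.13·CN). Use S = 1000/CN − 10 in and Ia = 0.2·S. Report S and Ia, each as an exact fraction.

S = 25/23 in ≈ 1.087 in; Ia = 5/23 in ≈ 0.217 in

Wet (AMC III): CN(III) = 23·80/(10 + 0.13·80) = 1840/(102/5) = 4600/51 ≈ 90.196
Retention S: 1000/CN − 10 with CN=90.196 → S = 25/23 ≈ 1.087 in
Initial abstraction Ia = S/5 = (25/23)/5 = 5/23 ≈ 0.217 in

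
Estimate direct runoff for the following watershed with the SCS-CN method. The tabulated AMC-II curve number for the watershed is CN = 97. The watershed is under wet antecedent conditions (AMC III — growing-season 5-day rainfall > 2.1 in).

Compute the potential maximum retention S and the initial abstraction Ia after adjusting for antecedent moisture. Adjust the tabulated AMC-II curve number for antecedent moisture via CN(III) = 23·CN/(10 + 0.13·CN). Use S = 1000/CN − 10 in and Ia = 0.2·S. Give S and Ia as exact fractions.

Wet (AMC III): CN(III) = 23·97/(10 + 0.13·97) = 2231/(2261/100) = 223100/2261 ≈ 98.673
Max retention: S = 1000/(223100/2261) − 10 = 300/2231 in (≈ 0.134 in)
Initial abstraction Ia = S/5 = (300/2231)/5 = 60/2231 ≈ 0.027 in

S = 300/2231 in ≈ 0.134 in; Ia = 60/2231 in ≈ 0.027 in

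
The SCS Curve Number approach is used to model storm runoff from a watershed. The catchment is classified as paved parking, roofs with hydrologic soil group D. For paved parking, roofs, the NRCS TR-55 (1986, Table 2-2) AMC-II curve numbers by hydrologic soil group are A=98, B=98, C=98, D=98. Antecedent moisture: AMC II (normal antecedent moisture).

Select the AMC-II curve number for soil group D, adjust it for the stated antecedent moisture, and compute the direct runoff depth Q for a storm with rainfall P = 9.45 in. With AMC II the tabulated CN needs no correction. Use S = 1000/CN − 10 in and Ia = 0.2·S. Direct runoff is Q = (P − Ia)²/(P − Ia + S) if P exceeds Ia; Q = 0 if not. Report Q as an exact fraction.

Q = 85026841/9232580 in ≈ 9.209 in

NRCS table: paved parking, roofs, soil group D → CN(II) = 98
AMC II — tabulated CN = 98 applies directly.
S = 1000/98 − 10 = 10/49 in ≈ 0.204 in
Ia = 0.2S: 0.2·0.204 = 0.041 in (exactly 2/49)
Since P=9.450 > Ia=0.041: effective rainfall P−Ia = 9221/980 in
Q: (9221/980)² ÷ (9421/980) = 85026841/9232580 in (≈ 9.209 in)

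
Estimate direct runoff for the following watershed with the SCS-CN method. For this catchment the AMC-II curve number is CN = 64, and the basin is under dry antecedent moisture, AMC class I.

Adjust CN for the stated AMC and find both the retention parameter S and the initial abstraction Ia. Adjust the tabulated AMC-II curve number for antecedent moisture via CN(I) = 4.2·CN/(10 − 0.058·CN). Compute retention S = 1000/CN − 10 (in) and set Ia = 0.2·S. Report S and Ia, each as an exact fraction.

S = 375/28 in ≈ 13.393 in; Ia = 75/28 in ≈ 2.679 in

Dry (AMC I): CN(I) = 4.2·64/(10 − 0.058·64) = (1344/5)/(786/125) = 5600/131 ≈ 42.748
S = 1000/(5600/131) − 10 = 375/28 in ≈ 13.393 in
Initial abstraction Ia = S/5 = (375/28)/5 = 75/28 ≈ 2.679 in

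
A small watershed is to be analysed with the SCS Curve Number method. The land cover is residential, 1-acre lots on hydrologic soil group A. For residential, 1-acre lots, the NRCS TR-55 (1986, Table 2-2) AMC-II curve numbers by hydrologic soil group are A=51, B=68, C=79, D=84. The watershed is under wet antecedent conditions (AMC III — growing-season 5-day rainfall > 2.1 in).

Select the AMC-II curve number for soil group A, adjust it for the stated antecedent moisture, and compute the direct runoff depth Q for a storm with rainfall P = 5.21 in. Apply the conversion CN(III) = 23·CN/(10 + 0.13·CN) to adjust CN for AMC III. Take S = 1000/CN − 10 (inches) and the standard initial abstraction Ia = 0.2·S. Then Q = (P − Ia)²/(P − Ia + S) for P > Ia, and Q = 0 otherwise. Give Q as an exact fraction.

NRCS table: residential, 1-acre lots, soil group A → CN(II) = 51
CN(III) from CN(II)=51: (23·51)/(10 + 0.13·51) = 117300/1663 ≈ 70.535
S = 1000/(117300/1663) − 10 = 4900/1173 in ≈ 4.177 in
Ia = 0.2S: 0.2·4.177 = 0.835 in (exactly 980/1173)
Excess rainfall: 5.210 − 0.835 = 4.375 in; P > Ia so Q > 0
Runoff Q = (P−Ia)²/(P−Ia+S) = (4.375)²/(4.375+4.177) = 263305475689/117667500900 ≈ 2.238 in

Q = 263305475689/117667500900 in ≈ 2.238 in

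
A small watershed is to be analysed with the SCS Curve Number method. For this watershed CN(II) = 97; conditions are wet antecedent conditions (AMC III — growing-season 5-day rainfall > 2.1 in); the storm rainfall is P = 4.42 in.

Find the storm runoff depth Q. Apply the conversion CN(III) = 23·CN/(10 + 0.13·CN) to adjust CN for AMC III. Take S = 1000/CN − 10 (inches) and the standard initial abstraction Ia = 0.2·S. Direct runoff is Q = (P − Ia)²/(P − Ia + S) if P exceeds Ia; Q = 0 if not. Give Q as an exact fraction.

CN(III) from CN(II)=97: (23·97)/(10 + 0.13·97) = 223100/2261 ≈ 98.673
Retention S: 1000/CN − 10 with CN=98.673 → S = 300/2231 ≈ 0.134 in
Ia = 0.2S: 0.2·0.134 = 0.027 in (exactly 60/2231)
Since P=4.420 > Ia=0.027: effective rainfall P−Ia = 490051/111550 in
Q: (490051/111550)² ÷ (505051/111550) = 240149982601/56338439050 in (≈ 4.263 in)

Q = 240149982601/56338439050 in ≈ 4.263 in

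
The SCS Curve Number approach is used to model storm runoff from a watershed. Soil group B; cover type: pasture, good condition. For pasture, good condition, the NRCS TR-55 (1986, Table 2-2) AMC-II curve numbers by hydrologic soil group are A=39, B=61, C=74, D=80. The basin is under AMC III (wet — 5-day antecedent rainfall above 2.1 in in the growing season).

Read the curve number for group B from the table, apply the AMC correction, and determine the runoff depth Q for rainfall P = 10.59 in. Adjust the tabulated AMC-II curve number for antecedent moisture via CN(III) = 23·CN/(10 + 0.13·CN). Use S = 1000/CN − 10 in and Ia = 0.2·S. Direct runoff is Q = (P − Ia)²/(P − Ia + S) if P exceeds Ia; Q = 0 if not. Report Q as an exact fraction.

NRCS table: pasture, good condition, soil group B → CN(II) = 61
CN(III) from CN(II)=61: (23·61)/(10 + 0.13·61) = 140300/1793 ≈ 78.249
Retention S: 1000/CN − 10 with CN=78.249 → S = 3900/1403 ≈ 2.780 in
Initial abstraction Ia = S/5 = (3900/1403)/5 = 780/1403 ≈ 0.556 in
Excess rainfall: 10.590 − 0.556 = 10.034 in; P > Ia so Q > 0
Q = (1407777/140300)²/((1407777/140300) + 3900/1403) = (1981836081729/19684090000)/(1797777/140300) = 220204009081/28025345900 in ≈ 7.857 in

Q = 220204009081/28025345900 in ≈ 7.857 in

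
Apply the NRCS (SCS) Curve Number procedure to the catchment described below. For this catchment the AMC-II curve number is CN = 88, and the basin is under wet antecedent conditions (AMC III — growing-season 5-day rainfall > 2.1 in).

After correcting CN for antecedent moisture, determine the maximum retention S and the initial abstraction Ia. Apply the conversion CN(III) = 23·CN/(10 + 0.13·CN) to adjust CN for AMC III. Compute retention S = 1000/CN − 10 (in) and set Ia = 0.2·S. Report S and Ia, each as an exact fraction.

Wet (AMC III): CN(III) = 23·88/(10 + 0.13·88) = 2024/(536/25) = 6325/67 ≈ 94.403
Retention S: 1000/CN − 10 with CN=94.403 → S = 150/253 ≈ 0.593 in
Initial abstraction Ia = S/5 = (150/253)/5 = 30/253 ≈ 0.119 in

S = 150/253 in ≈ 0.593 in; Ia = 30/253 in ≈ 0.119 in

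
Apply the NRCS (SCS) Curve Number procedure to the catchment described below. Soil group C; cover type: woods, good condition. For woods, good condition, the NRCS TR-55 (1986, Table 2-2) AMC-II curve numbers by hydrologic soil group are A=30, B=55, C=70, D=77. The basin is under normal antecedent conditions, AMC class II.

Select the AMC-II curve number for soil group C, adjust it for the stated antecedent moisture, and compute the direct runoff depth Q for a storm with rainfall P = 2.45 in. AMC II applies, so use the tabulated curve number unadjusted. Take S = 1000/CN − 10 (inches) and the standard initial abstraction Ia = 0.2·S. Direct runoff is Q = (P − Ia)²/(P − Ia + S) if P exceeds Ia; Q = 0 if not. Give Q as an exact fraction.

Q = 49729/115220 in ≈ 0.432 in

NRCS table: woods, good condition, soil group C → CN(II) = 70
AMC II — tabulated CN = 70 applies directly.
S = 1000/70 − 10 = 30/7 in ≈ 4.286 in
Ia = 0.2·(30/7) = 6/7 in ≈ 0.857 in
Since P=2.450 > Ia=0.857: effective rainfall P−Ia = 223/140 in
Runoff Q = (P−Ia)²/(P−Ia+S) = (1.593)²/(1.593+4.286) = 49729/115220 ≈ 0.432 in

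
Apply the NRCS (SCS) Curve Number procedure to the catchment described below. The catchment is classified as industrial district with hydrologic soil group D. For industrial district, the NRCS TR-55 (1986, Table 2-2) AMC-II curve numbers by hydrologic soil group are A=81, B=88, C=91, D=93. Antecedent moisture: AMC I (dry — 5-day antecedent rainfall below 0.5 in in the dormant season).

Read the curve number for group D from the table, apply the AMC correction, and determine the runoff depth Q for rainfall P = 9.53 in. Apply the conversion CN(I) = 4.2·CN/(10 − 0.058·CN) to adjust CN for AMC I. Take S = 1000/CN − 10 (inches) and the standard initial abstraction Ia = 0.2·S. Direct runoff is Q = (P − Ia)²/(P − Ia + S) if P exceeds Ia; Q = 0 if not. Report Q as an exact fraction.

Q = 65478156769/8534247300 in ≈ 7.672 in

NRCS table: industrial district, soil group D → CN(II) = 93
Dry (AMC I): CN(I) = 4.2·93/(10 − 0.058·93) = (1953/5)/(2303/500) = 27900/329 ≈ 84.802
Max retention: S = 1000/(27900/329) − 10 = 500/279 in (≈ 1.792 in)
Ia = 0.2·(500/279) = 100/279 in ≈ 0.358 in
P − Ia = 9.530 − 0.358 = 255887/27900 ≈ 9.172 in (> 0, runoff occurs)
Q = (255887/27900)²/((255887/27900) + 500/279) = (65478156769/778410000)/(305887/27900) = 65478156769/8534247300 in ≈ 7.672 in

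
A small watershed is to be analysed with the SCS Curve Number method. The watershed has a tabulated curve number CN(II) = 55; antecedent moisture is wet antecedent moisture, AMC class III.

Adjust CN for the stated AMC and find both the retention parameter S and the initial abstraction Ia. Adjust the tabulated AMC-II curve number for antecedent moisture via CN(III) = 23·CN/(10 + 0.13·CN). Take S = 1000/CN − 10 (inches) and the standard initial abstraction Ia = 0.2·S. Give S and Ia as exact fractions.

Adjust CN=55 to AMC III: 23·55/(10 + 0.13·55) → 1265 ÷ (343/20) = 25300/343 ≈ 73.761
Retention S: 1000/CN − 10 with CN=73.761 → S = 900/253 ≈ 3.557 in
Ia = 0.2S: 0.2·3.557 = 0.711 in (exactly 180/253)

S = 900/253 in ≈ 3.557 in; Ia = 180/253 in ≈ 0.711 in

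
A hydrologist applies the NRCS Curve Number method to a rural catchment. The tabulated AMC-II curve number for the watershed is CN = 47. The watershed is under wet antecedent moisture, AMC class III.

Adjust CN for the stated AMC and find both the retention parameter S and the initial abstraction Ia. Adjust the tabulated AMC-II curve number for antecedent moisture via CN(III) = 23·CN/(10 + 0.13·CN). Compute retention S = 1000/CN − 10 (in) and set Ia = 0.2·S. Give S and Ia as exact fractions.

S = 5300/1081 in ≈ 4.903 in; Ia = 1060/1081 in ≈ 0.981 in

Adjust CN=47 to AMC III: 23·47/(10 + 0.13·47) → 1081 ÷ (1611/100) = 108100/1611 ≈ 67.101
S = 1000/(108100/1611) − 10 = 5300/1081 in ≈ 4.903 in
Ia = 0.2S: 0.2·4.903 = 0.981 in (exactly 1060/1081)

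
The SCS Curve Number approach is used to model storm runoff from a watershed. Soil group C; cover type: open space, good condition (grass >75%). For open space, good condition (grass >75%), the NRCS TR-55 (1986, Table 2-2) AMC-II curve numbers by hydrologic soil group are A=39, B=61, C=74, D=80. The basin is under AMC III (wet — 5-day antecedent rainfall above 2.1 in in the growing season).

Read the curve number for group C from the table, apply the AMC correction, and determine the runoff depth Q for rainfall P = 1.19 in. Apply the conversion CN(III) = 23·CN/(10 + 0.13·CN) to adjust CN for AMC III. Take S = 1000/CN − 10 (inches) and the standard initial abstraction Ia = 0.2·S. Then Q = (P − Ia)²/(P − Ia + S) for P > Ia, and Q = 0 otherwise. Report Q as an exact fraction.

NRCS table: open space, good condition (grass >75%), soil group C → CN(II) = 74
Wet (AMC III): CN(III) = 23·74/(10 + 0.13·74) = 1702/(981/50) = 85100/981 ≈ 86.748
Max retention: S = 1000/(85100/981) − 10 = 1300/851 in (≈ 1.528 in)
Ia = 0.2·(1300/851) = 260/851 in ≈ 0.306 in
Excess rainfall: 1.190 − 0.306 = 0.884 in; P > Ia so Q > 0
Q: (75269/85100)² ÷ (205269/85100) = 5665422361/17468391900 in (≈ 0.324 in)

Q = 5665422361/17468391900 in ≈ 0.324 in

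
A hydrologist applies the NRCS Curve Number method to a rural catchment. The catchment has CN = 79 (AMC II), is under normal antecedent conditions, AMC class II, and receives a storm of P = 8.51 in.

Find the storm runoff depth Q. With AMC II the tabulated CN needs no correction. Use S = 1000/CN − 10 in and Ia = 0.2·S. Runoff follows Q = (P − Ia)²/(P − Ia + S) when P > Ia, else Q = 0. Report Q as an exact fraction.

Q = 3972654841/663829100 in ≈ 5.984 in

Average conditions: CN = 79 (no AMC adjustment).
Max retention: S = 1000/79 − 10 = 210/79 in (≈ 2.658 in)
Initial abstraction Ia = S/5 = (210/79)/5 = 42/79 ≈ 0.532 in
P − Ia = 8.510 − 0.532 = 63029/7900 ≈ 7.978 in (> 0, runoff occurs)
Q = (63029/7900)²/((63029/7900) + 210/79) = (3972654841/62410000)/(84029/7900) = 3972654841/663829100 in ≈ 5.984 in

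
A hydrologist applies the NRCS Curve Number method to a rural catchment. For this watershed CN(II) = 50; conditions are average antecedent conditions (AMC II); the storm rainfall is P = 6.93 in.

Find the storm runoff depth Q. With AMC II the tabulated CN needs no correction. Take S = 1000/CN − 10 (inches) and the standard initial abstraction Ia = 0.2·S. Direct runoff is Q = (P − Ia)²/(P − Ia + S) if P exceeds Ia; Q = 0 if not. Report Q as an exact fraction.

CN(II) = 50; AMC II needs no correction.
S = 1000/50 − 10 = 10 in ≈ 10.000 in
Initial abstraction Ia = S/5 = 10/5 = 2 ≈ 2.000 in
Since P=6.930 > Ia=2.000: effective rainfall P−Ia = 493/100 in
Runoff Q = (P−Ia)²/(P−Ia+S) = (4.930)²/(4.930+10.000) = 243049/149300 ≈ 1.628 in

Q = 243049/149300 in ≈ 1.628 in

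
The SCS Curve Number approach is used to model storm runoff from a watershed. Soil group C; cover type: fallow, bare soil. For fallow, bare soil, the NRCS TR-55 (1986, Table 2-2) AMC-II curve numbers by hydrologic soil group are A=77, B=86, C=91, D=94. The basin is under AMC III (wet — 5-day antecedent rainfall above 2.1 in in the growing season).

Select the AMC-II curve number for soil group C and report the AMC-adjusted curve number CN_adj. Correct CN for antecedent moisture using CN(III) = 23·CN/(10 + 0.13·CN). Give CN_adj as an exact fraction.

CN_adj = 209300/2183 ≈ 95.877

NRCS table: fallow, bare soil, soil group C → CN(II) = 91
Wet (AMC III): CN(III) = 23·91/(10 + 0.13·91) = 2093/(2183/100) = 209300/2183 ≈ 95.877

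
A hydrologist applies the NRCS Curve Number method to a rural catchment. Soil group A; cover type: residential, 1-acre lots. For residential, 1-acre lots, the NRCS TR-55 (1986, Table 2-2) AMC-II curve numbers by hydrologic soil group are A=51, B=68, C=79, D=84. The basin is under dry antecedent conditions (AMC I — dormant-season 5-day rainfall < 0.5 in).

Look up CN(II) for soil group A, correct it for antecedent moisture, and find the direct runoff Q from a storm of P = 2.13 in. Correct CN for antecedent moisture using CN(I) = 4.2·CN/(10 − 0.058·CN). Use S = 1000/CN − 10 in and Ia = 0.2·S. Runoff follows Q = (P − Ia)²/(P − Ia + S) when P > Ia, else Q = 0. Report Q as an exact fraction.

NRCS table: residential, 1-acre lots, soil group A → CN(II) = 51
Dry (AMC I): CN(I) = 4.2·51/(10 − 0.058·51) = (1071/5)/(3521/500) = 15300/503 ≈ 30.417
S = 1000/(15300/503) − 10 = 3500/153 in ≈ 22.876 in
Ia = 0.2·(3500/153) = 700/153 in ≈ 4.575 in
P = 2.130 ≤ Ia = 4.575 in: entire storm abstracted, Q = 0.

Q = 0 in ≈ 0.000 in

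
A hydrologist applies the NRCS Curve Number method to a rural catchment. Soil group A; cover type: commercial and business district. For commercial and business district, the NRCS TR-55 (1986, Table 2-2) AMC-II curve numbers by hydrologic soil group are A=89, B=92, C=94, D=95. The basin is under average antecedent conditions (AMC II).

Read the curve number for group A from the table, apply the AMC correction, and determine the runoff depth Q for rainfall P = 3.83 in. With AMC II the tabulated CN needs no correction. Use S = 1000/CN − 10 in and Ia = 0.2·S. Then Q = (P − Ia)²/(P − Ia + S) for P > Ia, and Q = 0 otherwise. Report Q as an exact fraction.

Q = 1016780769/381694300 in ≈ 2.664 in

NRCS table: commercial and business district, soil group A → CN(II) = 89
Average conditions: CN = 89 (no AMC adjustment).
Retention S: 1000/CN − 10 with CN=89.000 → S = 110/89 ≈ 1.236 in
Initial abstraction Ia = S/5 = (110/89)/5 = 22/89 ≈ 0.247 in
P − Ia = 3.830 − 0.247 = 31887/8900 ≈ 3.583 in (> 0, runoff occurs)
Q: (31887/8900)² ÷ (42887/8900) = 1016780769/381694300 in (≈ 2.664 in)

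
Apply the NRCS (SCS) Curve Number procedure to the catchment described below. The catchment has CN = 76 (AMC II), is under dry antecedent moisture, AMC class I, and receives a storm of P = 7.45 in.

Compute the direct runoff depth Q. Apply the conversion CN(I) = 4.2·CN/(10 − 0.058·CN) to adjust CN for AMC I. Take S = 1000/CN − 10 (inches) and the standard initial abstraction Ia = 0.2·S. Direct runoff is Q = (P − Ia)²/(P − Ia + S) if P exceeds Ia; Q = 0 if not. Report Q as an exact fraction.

CN(I) from CN(II)=76: (4.2·76)/(10 − 0.058·76) = 13300/233 ≈ 57.082
S = 1000/(13300/233) − 10 = 1000/133 in ≈ 7.519 in
Initial abstraction Ia = S/5 = (1000/133)/5 = 200/133 ≈ 1.504 in
Excess rainfall: 7.450 − 1.504 = 5.946 in; P > Ia so Q > 0
Runoff Q = (P−Ia)²/(P−Ia+S) = (5.946)²/(5.946+7.519) = 250177489/95273220 ≈ 2.626 in

Q = 250177489/95273220 in ≈ 2.626 in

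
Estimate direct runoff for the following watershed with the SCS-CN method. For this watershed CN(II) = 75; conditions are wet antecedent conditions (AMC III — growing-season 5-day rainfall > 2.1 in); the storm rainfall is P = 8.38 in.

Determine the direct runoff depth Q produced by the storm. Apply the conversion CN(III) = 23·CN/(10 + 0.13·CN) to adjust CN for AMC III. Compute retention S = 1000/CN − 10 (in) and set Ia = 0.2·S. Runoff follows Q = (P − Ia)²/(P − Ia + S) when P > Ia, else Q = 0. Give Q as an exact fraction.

CN(III) from CN(II)=75: (23·75)/(10 + 0.13·75) = 6900/79 ≈ 87.342
Retention S: 1000/CN − 10 with CN=87.342 → S = 100/69 ≈ 1.449 in
Ia = 0.2S: 0.2·1.449 = 0.290 in (exactly 20/69)
Excess rainfall: 8.380 − 0.290 = 8.090 in; P > Ia so Q > 0
Runoff Q = (P−Ia)²/(P−Ia+S) = (8.090)²/(8.090+1.449) = 779023921/113542950 ≈ 6.861 in

Q = 779023921/113542950 in ≈ 6.861 in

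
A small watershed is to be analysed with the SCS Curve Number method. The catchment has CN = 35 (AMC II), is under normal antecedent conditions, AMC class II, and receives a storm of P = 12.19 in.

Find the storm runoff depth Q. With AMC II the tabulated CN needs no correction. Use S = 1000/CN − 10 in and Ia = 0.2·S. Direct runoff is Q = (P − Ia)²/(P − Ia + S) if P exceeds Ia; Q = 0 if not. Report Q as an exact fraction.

Q = 35200489/13253100 in ≈ 2.656 in

Average conditions: CN = 35 (no AMC adjustment).
Max retention: S = 1000/35 − 10 = 130/7 in (≈ 18.571 in)
Initial abstraction Ia = S/5 = (130/7)/5 = 26/7 ≈ 3.714 in
Excess rainfall: 12.190 − 3.714 = 8.476 in; P > Ia so Q > 0
Q: (5933/700)² ÷ (18933/700) = 35200489/13253100 in (≈ 2.656 in)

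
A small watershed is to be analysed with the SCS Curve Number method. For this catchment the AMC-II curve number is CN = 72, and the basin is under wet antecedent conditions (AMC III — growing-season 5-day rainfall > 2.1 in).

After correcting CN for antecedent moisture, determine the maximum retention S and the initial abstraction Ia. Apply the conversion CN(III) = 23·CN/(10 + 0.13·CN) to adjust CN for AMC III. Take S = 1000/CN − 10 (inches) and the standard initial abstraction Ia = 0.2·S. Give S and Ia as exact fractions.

S = 350/207 in ≈ 1.691 in; Ia = 70/207 in ≈ 0.338 in

Adjust CN=72 to AMC III: 23·72/(10 + 0.13·72) → 1656 ÷ (484/25) = 10350/121 ≈ 85.537
Retention S: 1000/CN − 10 with CN=85.537 → S = 350/207 ≈ 1.691 in
Initial abstraction Ia = S/5 = (350/207)/5 = 70/207 ≈ 0.338 in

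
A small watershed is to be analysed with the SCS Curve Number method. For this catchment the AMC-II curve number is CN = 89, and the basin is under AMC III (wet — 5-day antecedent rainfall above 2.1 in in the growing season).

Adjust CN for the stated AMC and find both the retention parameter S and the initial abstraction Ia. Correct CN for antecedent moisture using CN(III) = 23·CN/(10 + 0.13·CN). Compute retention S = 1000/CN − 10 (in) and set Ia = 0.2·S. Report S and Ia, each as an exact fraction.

S = 1100/2047 in ≈ 0.537 in; Ia = 220/2047 in ≈ 0.107 in

Wet (AMC III): CN(III) = 23·89/(10 + 0.13·89) = 2047/(2157/100) = 204700/2157 ≈ 94.900
Retention S: 1000/CN − 10 with CN=94.900 → S = 1100/2047 ≈ 0.537 in
Initial abstraction Ia = S/5 = (1100/2047)/5 = 220/2047 ≈ 0.107 in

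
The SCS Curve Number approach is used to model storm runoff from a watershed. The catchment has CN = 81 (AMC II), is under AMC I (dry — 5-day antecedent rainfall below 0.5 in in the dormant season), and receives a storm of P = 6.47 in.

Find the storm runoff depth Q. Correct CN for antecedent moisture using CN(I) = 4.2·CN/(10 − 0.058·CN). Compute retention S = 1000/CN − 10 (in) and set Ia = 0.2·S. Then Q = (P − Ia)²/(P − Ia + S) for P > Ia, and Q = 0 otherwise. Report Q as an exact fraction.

Adjust CN=81 to AMC I: 4.2·81/(10 − 0.058·81) → (1701/5) ÷ (2651/500) = 170100/2651 ≈ 64.164
Max retention: S = 1000/(170100/2651) − 10 = 9500/1701 in (≈ 5.585 in)
Ia = 0.2·(9500/1701) = 1900/1701 in ≈ 1.117 in
Excess rainfall: 6.470 − 1.117 = 5.353 in; P > Ia so Q > 0
Q: (910547/170100)² ÷ (1860547/170100) = 829095839209/316479044700 in (≈ 2.620 in)

Q = 829095839209/316479044700 in ≈ 2.620 in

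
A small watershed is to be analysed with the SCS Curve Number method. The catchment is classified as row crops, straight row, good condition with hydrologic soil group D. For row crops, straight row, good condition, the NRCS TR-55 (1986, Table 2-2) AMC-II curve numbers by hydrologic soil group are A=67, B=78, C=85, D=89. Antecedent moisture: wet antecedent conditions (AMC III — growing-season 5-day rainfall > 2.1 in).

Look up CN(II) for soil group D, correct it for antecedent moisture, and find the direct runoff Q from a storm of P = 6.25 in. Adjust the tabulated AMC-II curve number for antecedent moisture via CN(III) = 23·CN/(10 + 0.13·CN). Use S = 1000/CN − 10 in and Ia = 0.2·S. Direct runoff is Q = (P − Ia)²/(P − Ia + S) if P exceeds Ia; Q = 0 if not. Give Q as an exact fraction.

Q = 505917405/89568532 in ≈ 5.648 in

NRCS table: row crops, straight row, good condition, soil group D → CN(II) = 89
Adjust CN=89 to AMC III: 23·89/(10 + 0.13·89) → 2047 ÷ (2157/100) = 204700/2157 ≈ 94.900
Max retention: S = 1000/(204700/2157) − 10 = 1100/2047 in (≈ 0.537 in)
Ia = 0.2S: 0.2·0.537 = 0.107 in (exactly 220/2047)
P − Ia = 6.250 − 0.107 = 50295/8188 ≈ 6.143 in (> 0, runoff occurs)
Runoff Q = (P−Ia)²/(P−Ia+S) = (6.143)²/(6.143+0.537) = 505917405/89568532 ≈ 5.648 in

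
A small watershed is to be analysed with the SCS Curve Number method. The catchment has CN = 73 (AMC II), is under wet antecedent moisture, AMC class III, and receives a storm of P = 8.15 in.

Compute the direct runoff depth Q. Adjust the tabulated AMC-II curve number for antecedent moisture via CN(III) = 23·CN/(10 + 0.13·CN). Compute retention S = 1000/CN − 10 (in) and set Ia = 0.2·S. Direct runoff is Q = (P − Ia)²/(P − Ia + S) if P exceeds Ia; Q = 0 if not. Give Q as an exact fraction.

Q = 69104317129/10640729660 in ≈ 6.494 in

Wet (AMC III): CN(III) = 23·73/(10 + 0.13·73) = 1679/(1949/100) = 167900/1949 ≈ 86.147
Retention S: 1000/CN − 10 with CN=86.147 → S = 2700/1679 ≈ 1.608 in
Ia = 0.2·(2700/1679) = 540/1679 in ≈ 0.322 in
P − Ia = 8.150 − 0.322 = 262877/33580 ≈ 7.828 in (> 0, runoff occurs)
Q: (262877/33580)² ÷ (316877/33580) = 69104317129/10640729660 in (≈ 6.494 in)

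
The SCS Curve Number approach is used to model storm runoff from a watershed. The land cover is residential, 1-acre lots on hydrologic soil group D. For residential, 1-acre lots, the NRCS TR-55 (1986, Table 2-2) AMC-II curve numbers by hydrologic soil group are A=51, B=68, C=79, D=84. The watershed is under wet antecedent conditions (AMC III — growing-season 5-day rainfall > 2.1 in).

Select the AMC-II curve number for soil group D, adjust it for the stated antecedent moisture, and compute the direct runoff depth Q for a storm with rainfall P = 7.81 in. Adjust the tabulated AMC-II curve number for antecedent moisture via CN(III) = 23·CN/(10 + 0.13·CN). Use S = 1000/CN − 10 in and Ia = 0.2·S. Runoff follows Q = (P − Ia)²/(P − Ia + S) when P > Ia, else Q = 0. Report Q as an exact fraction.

Q = 136325623729/19765470900 in ≈ 6.897 in

NRCS table: residential, 1-acre lots, soil group D → CN(II) = 84
Adjust CN=84 to AMC III: 23·84/(10 + 0.13·84) → 1932 ÷ (523/25) = 48300/523 ≈ 92.352
Retention S: 1000/CN − 10 with CN=92.352 → S = 400/483 ≈ 0.828 in
Ia = 0.2·(400/483) = 80/483 in ≈ 0.166 in
Excess rainfall: 7.810 − 0.166 = 7.644 in; P > Ia so Q > 0
Q: (369223/48300)² ÷ (409223/48300) = 136325623729/19765470900 in (≈ 6.897 in)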